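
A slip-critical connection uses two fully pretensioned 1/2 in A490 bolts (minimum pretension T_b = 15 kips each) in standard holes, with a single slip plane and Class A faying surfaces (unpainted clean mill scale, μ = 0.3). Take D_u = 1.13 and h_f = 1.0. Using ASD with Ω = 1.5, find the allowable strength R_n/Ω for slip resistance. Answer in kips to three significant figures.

6.78 kips

R_n = μ · D_u · h_f · T_b · n_s · n_b = 0.3 × 1.13 × 1.0 × 15 × 1 × 2 = 10.17 kips.
Allowable strength R_n/Ω = 10.17 / 1.5 = 6.78 kips.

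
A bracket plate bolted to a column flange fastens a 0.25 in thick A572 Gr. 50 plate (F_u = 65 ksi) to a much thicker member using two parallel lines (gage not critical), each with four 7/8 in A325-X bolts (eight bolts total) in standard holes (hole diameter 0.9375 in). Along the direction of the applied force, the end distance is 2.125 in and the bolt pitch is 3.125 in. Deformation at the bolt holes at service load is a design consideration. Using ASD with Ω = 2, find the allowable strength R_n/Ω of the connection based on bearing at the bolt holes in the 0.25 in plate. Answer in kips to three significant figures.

Per bolt r_n = 1.2 l_c t F_u ≤ 2.4 d t F_u; upper limit = 2.4 × 0.875 × 0.25 × 65 = 34.12 kips.
Edge bolt: l_c = 2.125 − 0.9375/2 = 1.656 in → 1.2 × 1.656 × 0.25 × 65 = 32.3 → r_n = 32.3 kips.
Interior bolts: l_c = 3.125 − 0.9375 = 2.188 in → 1.2 × 2.188 × 0.25 × 65 = 42.66 → r_n = 34.12 kips.
R_n = 2 × 32.3 + 6 × 34.12 = 269.3 kips.
Allowable strength R_n/Ω = 269.3 / 2 = 135 kips.

135 kips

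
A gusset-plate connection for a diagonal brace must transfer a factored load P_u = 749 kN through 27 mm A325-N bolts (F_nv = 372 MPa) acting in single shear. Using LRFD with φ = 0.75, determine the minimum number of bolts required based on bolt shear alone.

A_b = π·27²/4 = 572.6 mm².
Per-bolt design strength φR_n = 0.75 × 372 × 572.6 × 1 / 1000 = 159.7 kN.
n ≥ 749 / 159.7 = 4.689 → use 5 bolts.

5 bolts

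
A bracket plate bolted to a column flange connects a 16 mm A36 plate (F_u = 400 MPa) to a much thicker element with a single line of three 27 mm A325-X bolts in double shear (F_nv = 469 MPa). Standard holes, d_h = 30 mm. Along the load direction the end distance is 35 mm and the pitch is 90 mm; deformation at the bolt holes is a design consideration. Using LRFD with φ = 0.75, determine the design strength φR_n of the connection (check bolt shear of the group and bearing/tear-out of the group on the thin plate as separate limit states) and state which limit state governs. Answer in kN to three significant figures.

737 kN (bearing governs)

Bolt shear: A_b = π·27²/4 = 572.6 mm²; R_n = 469 × 572.6 × 3 × 2 / 1000 = 1611 kN → 0.75 × 1611 = 1210 kN.
Bearing (1.2 l_c t F_u ≤ 2.4 d t F_u): upper limit = 2.4·27·16·400 / 1000 = 414.7 kN.
  Edge l_c = 35 − 30/2 = 20 → r_n = 153.6 kN; interior l_c = 90 − 30 = 60 → r_n = 414.7 kN.
  R_n,bearing = 1·153.6 + 2·414.7 = 983 kN → 0.75 × 983 = 737 kN.
Bearing governs: 737 kN.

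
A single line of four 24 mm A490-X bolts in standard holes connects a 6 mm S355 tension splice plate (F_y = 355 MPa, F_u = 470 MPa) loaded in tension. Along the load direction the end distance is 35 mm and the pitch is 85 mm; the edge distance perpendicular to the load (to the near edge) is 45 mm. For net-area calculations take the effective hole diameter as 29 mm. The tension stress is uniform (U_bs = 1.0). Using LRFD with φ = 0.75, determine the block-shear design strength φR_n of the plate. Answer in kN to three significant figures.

Shear plane L_v = 35 + 3·85 = 290 mm; A_gv = 290 × 6 = 1740 mm².
A_nv = (290 − 3.5·29) × 6 = 1131 mm².
A_nt = (45 − 0.5·29) × 6 = 183 mm².
0.6 F_u A_nv = 318.9 kN; 0.6 F_y A_gv = 370.6 kN → shear rupture governs the shear term.
R_n = 318.9 + 1.0 × 470 × 183 / 1000 = 405 kN.
Design strength φR_n = 0.75 × 405 = 304 kN.

304 kN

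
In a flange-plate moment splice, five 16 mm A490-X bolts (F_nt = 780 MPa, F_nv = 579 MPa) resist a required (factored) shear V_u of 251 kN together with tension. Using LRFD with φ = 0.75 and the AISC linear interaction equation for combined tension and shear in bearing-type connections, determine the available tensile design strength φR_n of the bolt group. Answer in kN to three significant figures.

A_b = π·16²/4 = 201.1 mm²; f_rv = 251 × 1000 / (5 × 201.1) = 249.7 MPa.
F'_nt = 1.3 F_nt − (F_nt / φF_nv) f_rv = 1.3·780 − (780/(0.75·579))·249.7 = 565.5 MPa, capped at F_nt → F'_nt = 565.5 MPa.
R_n = F'_nt · A_b · n = 565.5 × 201.1 × 5 / 1000 = 568.5 kN.
Design strength φR_n = 0.75 × 568.5 = 426 kN.

426 kN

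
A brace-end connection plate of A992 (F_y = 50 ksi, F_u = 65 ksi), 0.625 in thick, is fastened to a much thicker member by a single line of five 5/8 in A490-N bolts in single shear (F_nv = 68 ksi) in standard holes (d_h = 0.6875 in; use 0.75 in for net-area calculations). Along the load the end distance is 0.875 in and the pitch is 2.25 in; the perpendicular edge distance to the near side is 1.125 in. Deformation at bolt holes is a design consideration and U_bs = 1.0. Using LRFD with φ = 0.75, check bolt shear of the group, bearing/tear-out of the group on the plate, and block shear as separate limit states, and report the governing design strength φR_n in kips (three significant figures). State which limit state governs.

Bolt shear: A_b = π·0.625²/4 = 0.3068 in²; R_n = 68 × 0.3068 × 5 × 1 = 104.3 kips → 0.75 × 104.3 = 78.2 kips.
Bearing: edge l_c = 0.5312, r_n = 25.9 kips; interior l_c = 1.562, r_n = 60.94 kips; R_n = 25.9 + 4·60.94 = 269.6 kips → 202 kips.
Block shear: A_gv = 6.172, A_nv = 4.062, A_nt = 0.4688 in²; R_n = min(0.6F_uA_nv, 0.6F_yA_gv) + U_bs·F_u·A_nt = 188.9 kips → 142 kips.
Bolt shear governs: 78.2 kips.

78.2 kips (bolt shear governs)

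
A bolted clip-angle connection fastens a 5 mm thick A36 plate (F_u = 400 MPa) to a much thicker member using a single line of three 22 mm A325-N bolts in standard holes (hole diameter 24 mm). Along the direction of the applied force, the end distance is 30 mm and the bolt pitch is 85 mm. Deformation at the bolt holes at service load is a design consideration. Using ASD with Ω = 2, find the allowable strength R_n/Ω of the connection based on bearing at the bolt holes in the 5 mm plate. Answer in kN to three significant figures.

Per bolt r_n = 1.2 l_c t F_u ≤ 2.4 d t F_u; upper limit = 2.4 × 22 × 5 × 400 / 1000 = 105.6 kN.
Edge bolt: l_c = 30 − 24/2 = 18 mm → 1.2 × 18 × 5 × 400 / 1000 = 43.2 → r_n = 43.2 kN.
Interior bolts: l_c = 85 − 24 = 61 mm → 1.2 × 61 × 5 × 400 / 1000 = 146.4 → r_n = 105.6 kN.
R_n = 1 × 43.2 + 2 × 105.6 = 254.4 kN.
Allowable strength R_n/Ω = 254.4 / 2 = 127 kN.

127 kN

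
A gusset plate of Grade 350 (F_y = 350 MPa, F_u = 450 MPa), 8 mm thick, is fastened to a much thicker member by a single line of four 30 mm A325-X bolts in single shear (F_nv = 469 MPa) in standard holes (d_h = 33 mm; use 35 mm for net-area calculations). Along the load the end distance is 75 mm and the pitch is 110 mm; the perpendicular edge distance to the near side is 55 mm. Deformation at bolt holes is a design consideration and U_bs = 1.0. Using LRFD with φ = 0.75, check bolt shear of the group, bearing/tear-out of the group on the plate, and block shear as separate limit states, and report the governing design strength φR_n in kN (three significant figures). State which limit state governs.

Bolt shear: A_b = π·30²/4 = 706.9 mm²; R_n = 469 × 706.9 × 4 × 1 / 1000 = 1326 kN → 0.75 × 1326 = 995 kN.
Bearing: edge l_c = 58.5, r_n = 252.7 kN; interior l_c = 77, r_n = 259.2 kN; R_n = 252.7 + 3·259.2 = 1030 kN → 773 kN.
Block shear: A_gv = 3240, A_nv = 2260, A_nt = 300 mm²; R_n = min(0.6F_uA_nv, 0.6F_yA_gv) + U_bs·F_u·A_nt = 745.2 kN → 559 kN.
Block shear governs: 559 kN.

559 kN (block shear governs)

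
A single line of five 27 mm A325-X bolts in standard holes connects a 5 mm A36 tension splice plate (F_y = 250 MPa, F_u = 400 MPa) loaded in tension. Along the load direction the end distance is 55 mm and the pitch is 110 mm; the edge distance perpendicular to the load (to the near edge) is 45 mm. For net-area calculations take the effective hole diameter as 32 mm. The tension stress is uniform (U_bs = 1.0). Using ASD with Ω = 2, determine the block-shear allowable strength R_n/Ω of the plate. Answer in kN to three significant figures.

Shear plane L_v = 55 + 4·110 = 495 mm; A_gv = 495 × 5 = 2475 mm².
A_nv = (495 − 4.5·32) × 5 = 1755 mm².
A_nt = (45 − 0.5·32) × 5 = 145 mm².
0.6 F_u A_nv = 421.2 kN; 0.6 F_y A_gv = 371.2 kN → shear yielding governs the shear term.
R_n = 371.2 + 1.0 × 400 × 145 / 1000 = 429.2 kN.
Allowable strength R_n/Ω = 429.2 / 2 = 215 kN.

215 kN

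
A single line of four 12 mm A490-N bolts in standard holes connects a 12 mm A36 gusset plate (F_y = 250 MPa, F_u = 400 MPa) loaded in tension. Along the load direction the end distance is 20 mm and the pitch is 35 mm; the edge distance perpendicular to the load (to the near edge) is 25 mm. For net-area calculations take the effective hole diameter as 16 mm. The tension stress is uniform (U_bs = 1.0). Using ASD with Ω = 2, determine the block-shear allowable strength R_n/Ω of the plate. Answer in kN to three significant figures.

Shear plane L_v = 20 + 3·35 = 125 mm; A_gv = 125 × 12 = 1500 mm².
A_nv = (125 − 3.5·16) × 12 = 828 mm².
A_nt = (25 − 0.5·16) × 12 = 204 mm².
0.6 F_u A_nv = 198.7 kN; 0.6 F_y A_gv = 225 kN → shear rupture governs the shear term.
R_n = 198.7 + 1.0 × 400 × 204 / 1000 = 280.3 kN.
Allowable strength R_n/Ω = 280.3 / 2 = 140 kN.

140 kN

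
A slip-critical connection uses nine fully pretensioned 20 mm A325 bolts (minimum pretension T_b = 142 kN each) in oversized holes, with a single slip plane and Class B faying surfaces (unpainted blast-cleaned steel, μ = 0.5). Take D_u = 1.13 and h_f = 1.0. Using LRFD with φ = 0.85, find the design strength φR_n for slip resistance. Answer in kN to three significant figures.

R_n = μ · D_u · h_f · T_b · n_s · n_b = 0.5 × 1.13 × 1.0 × 142 × 1 × 9 = 722.1 kN.
Design strength φR_n = 0.85 × 722.1 = 614 kN.

614 kN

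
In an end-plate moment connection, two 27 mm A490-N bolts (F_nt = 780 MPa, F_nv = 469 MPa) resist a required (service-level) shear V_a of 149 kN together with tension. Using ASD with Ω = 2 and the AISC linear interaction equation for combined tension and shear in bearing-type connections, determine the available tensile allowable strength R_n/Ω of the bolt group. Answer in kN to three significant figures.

333 kN

A_b = π·27²/4 = 572.6 mm²; f_rv = 149 × 1000 / (2 × 572.6) = 130.1 MPa.
F'_nt = 1.3 F_nt − (Ω F_nt / F_nv) f_rv = 1.3·780 − (2·780/469)·130.1 = 581.2 MPa, capped at F_nt → F'_nt = 581.2 MPa.
R_n = F'_nt · A_b · n = 581.2 × 572.6 × 2 / 1000 = 665.5 kN.
Allowable strength R_n/Ω = 665.5 / 2 = 333 kN.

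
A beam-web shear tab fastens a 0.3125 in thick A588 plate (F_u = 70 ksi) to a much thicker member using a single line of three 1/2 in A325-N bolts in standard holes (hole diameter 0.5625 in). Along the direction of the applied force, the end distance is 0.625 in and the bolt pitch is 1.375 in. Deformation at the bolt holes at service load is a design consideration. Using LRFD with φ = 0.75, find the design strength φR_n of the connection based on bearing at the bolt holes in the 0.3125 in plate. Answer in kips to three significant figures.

38.8 kips

Per bolt r_n = 1.2 l_c t F_u ≤ 2.4 d t F_u; upper limit = 2.4 × 0.5 × 0.3125 × 70 = 26.25 kips.
Edge bolt: l_c = 0.625 − 0.5625/2 = 0.3438 in → 1.2 × 0.3438 × 0.3125 × 70 = 9.023 → r_n = 9.023 kips.
Interior bolts: l_c = 1.375 − 0.5625 = 0.8125 in → 1.2 × 0.8125 × 0.3125 × 70 = 21.33 → r_n = 21.33 kips.
R_n = 1 × 9.023 + 2 × 21.33 = 51.68 kips.
Design strength φR_n = 0.75 × 51.68 = 38.8 kips.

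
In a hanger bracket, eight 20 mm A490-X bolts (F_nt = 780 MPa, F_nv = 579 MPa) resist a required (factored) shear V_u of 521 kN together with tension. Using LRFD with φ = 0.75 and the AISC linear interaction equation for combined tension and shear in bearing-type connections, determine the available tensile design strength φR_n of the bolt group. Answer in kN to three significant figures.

A_b = π·20²/4 = 314.2 mm²; f_rv = 521 × 1000 / (8 × 314.2) = 207.3 MPa.
F'_nt = 1.3 F_nt − (F_nt / φF_nv) f_rv = 1.3·780 − (780/(0.75·579))·207.3 = 641.6 MPa, capped at F_nt → F'_nt = 641.6 MPa.
R_n = F'_nt · A_b · n = 641.6 × 314.2 × 8 / 1000 = 1613 kN.
Design strength φR_n = 0.75 × 1613 = 1210 kN.

1210 kN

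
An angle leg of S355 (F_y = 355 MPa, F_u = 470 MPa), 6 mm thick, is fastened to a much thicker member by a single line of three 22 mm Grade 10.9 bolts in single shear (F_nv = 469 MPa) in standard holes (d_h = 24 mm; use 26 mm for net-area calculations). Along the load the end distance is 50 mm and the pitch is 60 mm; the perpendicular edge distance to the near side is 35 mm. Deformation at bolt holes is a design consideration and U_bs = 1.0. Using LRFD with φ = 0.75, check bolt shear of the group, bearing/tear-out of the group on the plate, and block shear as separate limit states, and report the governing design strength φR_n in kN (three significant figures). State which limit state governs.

Bolt shear: A_b = π·22²/4 = 380.1 mm²; R_n = 469 × 380.1 × 3 × 1 / 1000 = 534.8 kN → 0.75 × 534.8 = 401 kN.
Bearing: edge l_c = 38, r_n = 128.6 kN; interior l_c = 36, r_n = 121.8 kN; R_n = 128.6 + 2·121.8 = 372.2 kN → 279 kN.
Block shear: A_gv = 1020, A_nv = 630, A_nt = 132 mm²; R_n = min(0.6F_uA_nv, 0.6F_yA_gv) + U_bs·F_u·A_nt = 239.7 kN → 180 kN.
Block shear governs: 180 kN.

180 kN (block shear governs)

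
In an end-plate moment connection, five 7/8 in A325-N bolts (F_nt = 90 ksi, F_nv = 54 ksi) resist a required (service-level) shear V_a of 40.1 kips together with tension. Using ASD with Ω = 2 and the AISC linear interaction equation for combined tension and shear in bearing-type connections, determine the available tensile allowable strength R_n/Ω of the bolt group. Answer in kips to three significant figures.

A_b = π·0.875²/4 = 0.6013 in²; f_rv = 40.1 / (5 × 0.6013) = 13.34 ksi.
F'_nt = 1.3 F_nt − (Ω F_nt / F_nv) f_rv = 1.3·90 − (2·90/54)·13.34 = 72.54 ksi, capped at F_nt → F'_nt = 72.54 ksi.
R_n = F'_nt · A_b · n = 72.54 × 0.6013 × 5 = 218.1 kips.
Allowable strength R_n/Ω = 218.1 / 2 = 109 kips.

109 kips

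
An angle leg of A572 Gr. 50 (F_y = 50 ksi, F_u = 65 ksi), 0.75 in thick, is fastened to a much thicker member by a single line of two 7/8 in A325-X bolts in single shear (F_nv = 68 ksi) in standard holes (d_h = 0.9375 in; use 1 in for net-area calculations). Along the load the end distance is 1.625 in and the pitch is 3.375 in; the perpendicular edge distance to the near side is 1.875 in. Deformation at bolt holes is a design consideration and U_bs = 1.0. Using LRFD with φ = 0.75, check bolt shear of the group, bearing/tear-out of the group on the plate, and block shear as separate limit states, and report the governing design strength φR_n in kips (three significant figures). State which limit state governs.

Bolt shear: A_b = π·0.875²/4 = 0.6013 in²; R_n = 68 × 0.6013 × 2 × 1 = 81.78 kips → 0.75 × 81.78 = 61.3 kips.
Bearing: edge l_c = 1.156, r_n = 67.64 kips; interior l_c = 2.438, r_n = 102.4 kips; R_n = 67.64 + 1·102.4 = 170 kips → 128 kips.
Block shear: A_gv = 3.75, A_nv = 2.625, A_nt = 1.031 in²; R_n = min(0.6F_uA_nv, 0.6F_yA_gv) + U_bs·F_u·A_nt = 169.4 kips → 127 kips.
Bolt shear governs: 61.3 kips.

61.3 kips (bolt shear governs)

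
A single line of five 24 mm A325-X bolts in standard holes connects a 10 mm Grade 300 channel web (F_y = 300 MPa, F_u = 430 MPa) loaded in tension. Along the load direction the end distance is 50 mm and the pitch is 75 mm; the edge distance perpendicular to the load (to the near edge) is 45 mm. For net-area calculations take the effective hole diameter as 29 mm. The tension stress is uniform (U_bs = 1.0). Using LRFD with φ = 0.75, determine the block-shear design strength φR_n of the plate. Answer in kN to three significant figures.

Shear plane L_v = 50 + 4·75 = 350 mm; A_gv = 350 × 10 = 3500 mm².
A_nv = (350 − 4.5·29) × 10 = 2195 mm².
A_nt = (45 − 0.5·29) × 10 = 305 mm².
0.6 F_u A_nv = 566.3 kN; 0.6 F_y A_gv = 630 kN → shear rupture governs the shear term.
R_n = 566.3 + 1.0 × 430 × 305 / 1000 = 697.5 kN.
Design strength φR_n = 0.75 × 697.5 = 523 kN.

523 kN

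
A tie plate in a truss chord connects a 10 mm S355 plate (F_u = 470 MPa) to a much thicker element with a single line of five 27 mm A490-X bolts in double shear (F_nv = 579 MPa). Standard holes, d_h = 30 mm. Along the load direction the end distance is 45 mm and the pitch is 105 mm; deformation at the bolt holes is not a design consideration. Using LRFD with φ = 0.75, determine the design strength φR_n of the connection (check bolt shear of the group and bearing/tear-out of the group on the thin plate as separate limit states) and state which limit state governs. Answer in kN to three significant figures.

1300 kN (bearing governs)

Bolt shear: A_b = π·27²/4 = 572.6 mm²; R_n = 579 × 572.6 × 5 × 2 / 1000 = 3315 kN → 0.75 × 3315 = 2490 kN.
Bearing (1.5 l_c t F_u ≤ 3.0 d t F_u): upper limit = 3.0·27·10·470 / 1000 = 380.7 kN.
  Edge l_c = 45 − 30/2 = 30 → r_n = 211.5 kN; interior l_c = 105 − 30 = 75 → r_n = 380.7 kN.
  R_n,bearing = 1·211.5 + 4·380.7 = 1734 kN → 0.75 × 1734 = 1300 kN.
Bearing governs: 1300 kN.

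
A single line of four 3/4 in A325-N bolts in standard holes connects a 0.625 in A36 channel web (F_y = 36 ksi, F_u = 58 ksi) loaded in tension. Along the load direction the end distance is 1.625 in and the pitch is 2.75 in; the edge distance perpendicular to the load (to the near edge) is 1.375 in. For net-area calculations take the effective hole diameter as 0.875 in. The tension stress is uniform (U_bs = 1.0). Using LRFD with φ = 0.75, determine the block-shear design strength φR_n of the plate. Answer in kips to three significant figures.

125 kips

Shear plane L_v = 1.625 + 3·2.75 = 9.875 in; A_gv = 9.875 × 0.625 = 6.172 in².
A_nv = (9.875 − 3.5·0.875) × 0.625 = 4.258 in².
A_nt = (1.375 − 0.5·0.875) × 0.625 = 0.5859 in².
0.6 F_u A_nv = 148.2 kips; 0.6 F_y A_gv = 133.3 kips → shear yielding governs the shear term.
R_n = 133.3 + 1.0 × 58 × 0.5859 = 167.3 kips.
Design strength φR_n = 0.75 × 167.3 = 125 kips.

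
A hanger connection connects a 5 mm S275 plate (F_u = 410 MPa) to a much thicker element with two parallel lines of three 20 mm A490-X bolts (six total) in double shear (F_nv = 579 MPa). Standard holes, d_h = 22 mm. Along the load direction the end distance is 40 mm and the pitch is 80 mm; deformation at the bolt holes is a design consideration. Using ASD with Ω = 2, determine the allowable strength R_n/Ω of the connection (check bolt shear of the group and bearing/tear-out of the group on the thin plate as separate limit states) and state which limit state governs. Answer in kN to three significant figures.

Bolt shear: A_b = π·20²/4 = 314.2 mm²; R_n = 579 × 314.2 × 6 × 2 / 1000 = 2183 kN → 2183 / 2 = 1090 kN.
Bearing (1.2 l_c t F_u ≤ 2.4 d t F_u): upper limit = 2.4·20·5·410 / 1000 = 98.4 kN.
  Edge l_c = 40 − 22/2 = 29 → r_n = 71.34 kN; interior l_c = 80 − 22 = 58 → r_n = 98.4 kN.
  R_n,bearing = 2·71.34 + 4·98.4 = 536.3 kN → 536.3 / 2 = 268 kN.
Bearing governs: 268 kN.

268 kN (bearing governs)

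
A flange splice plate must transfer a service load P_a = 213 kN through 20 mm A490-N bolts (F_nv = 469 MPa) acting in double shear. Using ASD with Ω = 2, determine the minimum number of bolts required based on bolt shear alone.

2 bolts

A_b = π·20²/4 = 314.2 mm².
Per-bolt allowable strength R_n/Ω = 469 × 314.2 × 2 / 1000 / 2 = 147.3 kN.
n ≥ 213 / 147.3 = 1.446 → use 2 bolts.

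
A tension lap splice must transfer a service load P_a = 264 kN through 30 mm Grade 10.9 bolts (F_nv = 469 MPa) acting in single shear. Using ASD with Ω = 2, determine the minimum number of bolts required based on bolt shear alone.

A_b = π·30²/4 = 706.9 mm².
Per-bolt allowable strength R_n/Ω = 469 × 706.9 × 1 / 1000 / 2 = 165.8 kN.
n ≥ 264 / 165.8 = 1.593 → use 2 bolts.

2 bolts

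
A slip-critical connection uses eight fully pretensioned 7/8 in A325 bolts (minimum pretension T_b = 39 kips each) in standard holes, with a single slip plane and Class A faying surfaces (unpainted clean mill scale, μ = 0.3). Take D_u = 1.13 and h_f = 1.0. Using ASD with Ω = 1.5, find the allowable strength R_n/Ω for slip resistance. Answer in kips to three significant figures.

R_n = μ · D_u · h_f · T_b · n_s · n_b = 0.3 × 1.13 × 1.0 × 39 × 1 × 8 = 105.8 kips.
Allowable strength R_n/Ω = 105.8 / 1.5 = 70.5 kips.

70.5 kips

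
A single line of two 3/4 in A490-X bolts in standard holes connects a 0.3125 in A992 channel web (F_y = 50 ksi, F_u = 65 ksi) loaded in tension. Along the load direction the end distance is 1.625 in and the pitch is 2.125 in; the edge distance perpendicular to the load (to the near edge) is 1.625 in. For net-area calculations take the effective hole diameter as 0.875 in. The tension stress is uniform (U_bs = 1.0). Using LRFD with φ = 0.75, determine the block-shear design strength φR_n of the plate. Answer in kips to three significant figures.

40.4 kips

Shear plane L_v = 1.625 + 1·2.125 = 3.75 in; A_gv = 3.75 × 0.3125 = 1.172 in².
A_nv = (3.75 − 1.5·0.875) × 0.3125 = 0.7617 in².
A_nt = (1.625 − 0.5·0.875) × 0.3125 = 0.3711 in².
0.6 F_u A_nv = 29.71 kips; 0.6 F_y A_gv = 35.16 kips → shear rupture governs the shear term.
R_n = 29.71 + 1.0 × 65 × 0.3711 = 53.83 kips.
Design strength φR_n = 0.75 × 53.83 = 40.4 kips.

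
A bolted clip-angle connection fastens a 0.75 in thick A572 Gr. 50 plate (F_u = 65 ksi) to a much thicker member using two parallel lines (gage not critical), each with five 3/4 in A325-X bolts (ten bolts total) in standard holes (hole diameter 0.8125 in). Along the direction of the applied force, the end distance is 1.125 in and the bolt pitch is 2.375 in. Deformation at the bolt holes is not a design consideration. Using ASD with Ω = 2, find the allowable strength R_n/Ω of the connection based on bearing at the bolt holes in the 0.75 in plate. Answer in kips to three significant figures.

Per bolt r_n = 1.5 l_c t F_u ≤ 3.0 d t F_u; upper limit = 3.0 × 0.75 × 0.75 × 65 = 109.7 kips.
Edge bolt: l_c = 1.125 − 0.8125/2 = 0.7188 in → 1.5 × 0.7188 × 0.75 × 65 = 52.56 → r_n = 52.56 kips.
Interior bolts: l_c = 2.375 − 0.8125 = 1.562 in → 1.5 × 1.562 × 0.75 × 65 = 114.3 → r_n = 109.7 kips.
R_n = 2 × 52.56 + 8 × 109.7 = 982.6 kips.
Allowable strength R_n/Ω = 982.6 / 2 = 491 kips.

491 kips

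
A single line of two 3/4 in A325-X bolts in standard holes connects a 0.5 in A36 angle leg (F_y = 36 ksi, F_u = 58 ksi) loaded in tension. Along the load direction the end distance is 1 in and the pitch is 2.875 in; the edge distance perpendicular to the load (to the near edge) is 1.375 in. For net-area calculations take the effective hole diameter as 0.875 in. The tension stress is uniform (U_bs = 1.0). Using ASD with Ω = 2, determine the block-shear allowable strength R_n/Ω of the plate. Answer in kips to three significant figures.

Shear plane L_v = 1 + 1·2.875 = 3.875 in; A_gv = 3.875 × 0.5 = 1.938 in².
A_nv = (3.875 − 1.5·0.875) × 0.5 = 1.281 in².
A_nt = (1.375 − 0.5·0.875) × 0.5 = 0.4688 in².
0.6 F_u A_nv = 44.59 kips; 0.6 F_y A_gv = 41.85 kips → shear yielding governs the shear term.
R_n = 41.85 + 1.0 × 58 × 0.4688 = 69.04 kips.
Allowable strength R_n/Ω = 69.04 / 2 = 34.5 kips.

34.5 kips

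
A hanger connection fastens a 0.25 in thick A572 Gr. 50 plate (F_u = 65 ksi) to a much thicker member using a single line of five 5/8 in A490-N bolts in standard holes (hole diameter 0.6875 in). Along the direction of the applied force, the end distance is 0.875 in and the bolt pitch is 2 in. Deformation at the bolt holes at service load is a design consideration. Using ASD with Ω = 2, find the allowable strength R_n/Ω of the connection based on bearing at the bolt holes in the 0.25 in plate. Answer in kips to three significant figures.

Per bolt r_n = 1.2 l_c t F_u ≤ 2.4 d t F_u; upper limit = 2.4 × 0.625 × 0.25 × 65 = 24.38 kips.
Edge bolt: l_c = 0.875 − 0.6875/2 = 0.5312 in → 1.2 × 0.5312 × 0.25 × 65 = 10.36 → r_n = 10.36 kips.
Interior bolts: l_c = 2 − 0.6875 = 1.312 in → 1.2 × 1.312 × 0.25 × 65 = 25.59 → r_n = 24.38 kips.
R_n = 1 × 10.36 + 4 × 24.38 = 107.9 kips.
Allowable strength R_n/Ω = 107.9 / 2 = 53.9 kips.

53.9 kips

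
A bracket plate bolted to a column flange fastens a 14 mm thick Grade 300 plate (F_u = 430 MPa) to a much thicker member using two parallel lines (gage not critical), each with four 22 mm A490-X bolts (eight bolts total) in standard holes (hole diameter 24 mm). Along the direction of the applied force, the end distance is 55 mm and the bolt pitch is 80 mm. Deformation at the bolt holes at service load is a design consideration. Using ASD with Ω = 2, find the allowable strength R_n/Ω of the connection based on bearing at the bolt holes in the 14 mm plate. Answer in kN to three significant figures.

Per bolt r_n = 1.2 l_c t F_u ≤ 2.4 d t F_u; upper limit = 2.4 × 22 × 14 × 430 / 1000 = 317.9 kN.
Edge bolt: l_c = 55 − 24/2 = 43 mm → 1.2 × 43 × 14 × 430 / 1000 = 310.6 → r_n = 310.6 kN.
Interior bolts: l_c = 80 − 24 = 56 mm → 1.2 × 56 × 14 × 430 / 1000 = 404.5 → r_n = 317.9 kN.
R_n = 2 × 310.6 + 6 × 317.9 = 2528 kN.
Allowable strength R_n/Ω = 2528 / 2 = 1260 kN.

1260 kN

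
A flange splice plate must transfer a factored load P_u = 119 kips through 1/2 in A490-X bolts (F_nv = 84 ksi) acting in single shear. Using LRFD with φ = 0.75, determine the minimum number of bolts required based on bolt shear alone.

10 bolts

A_b = π·0.5²/4 = 0.1963 in².
Per-bolt design strength φR_n = 0.75 × 84 × 0.1963 × 1 = 12.37 kips.
n ≥ 119 / 12.37 = 9.62 → use 10 bolts.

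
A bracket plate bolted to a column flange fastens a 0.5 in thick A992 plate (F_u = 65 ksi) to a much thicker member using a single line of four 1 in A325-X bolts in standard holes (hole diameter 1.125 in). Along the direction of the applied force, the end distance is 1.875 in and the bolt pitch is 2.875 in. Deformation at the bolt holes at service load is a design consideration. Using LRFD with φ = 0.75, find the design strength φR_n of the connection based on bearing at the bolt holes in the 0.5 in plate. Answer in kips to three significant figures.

Per bolt r_n = 1.2 l_c t F_u ≤ 2.4 d t F_u; upper limit = 2.4 × 1 × 0.5 × 65 = 78 kips.
Edge bolt: l_c = 1.875 − 1.125/2 = 1.312 in → 1.2 × 1.312 × 0.5 × 65 = 51.19 → r_n = 51.19 kips.
Interior bolts: l_c = 2.875 − 1.125 = 1.75 in → 1.2 × 1.75 × 0.5 × 65 = 68.25 → r_n = 68.25 kips.
R_n = 1 × 51.19 + 3 × 68.25 = 255.9 kips.
Design strength φR_n = 0.75 × 255.9 = 192 kips.

192 kips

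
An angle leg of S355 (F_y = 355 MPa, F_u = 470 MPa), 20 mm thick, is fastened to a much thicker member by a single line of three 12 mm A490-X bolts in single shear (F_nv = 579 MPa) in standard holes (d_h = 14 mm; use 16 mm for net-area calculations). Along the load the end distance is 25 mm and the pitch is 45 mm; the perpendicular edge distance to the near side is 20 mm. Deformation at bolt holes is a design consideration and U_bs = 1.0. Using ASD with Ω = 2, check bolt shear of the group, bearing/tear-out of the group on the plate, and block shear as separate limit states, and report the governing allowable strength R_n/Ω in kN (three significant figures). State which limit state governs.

Bolt shear: A_b = π·12²/4 = 113.1 mm²; R_n = 579 × 113.1 × 3 × 1 / 1000 = 196.5 kN → 196.5 / 2 = 98.2 kN.
Bearing: edge l_c = 18, r_n = 203 kN; interior l_c = 31, r_n = 270.7 kN; R_n = 203 + 2·270.7 = 744.5 kN → 372 kN.
Block shear: A_gv = 2300, A_nv = 1500, A_nt = 240 mm²; R_n = min(0.6F_uA_nv, 0.6F_yA_gv) + U_bs·F_u·A_nt = 535.8 kN → 268 kN.
Bolt shear governs: 98.2 kN.

98.2 kN (bolt shear governs)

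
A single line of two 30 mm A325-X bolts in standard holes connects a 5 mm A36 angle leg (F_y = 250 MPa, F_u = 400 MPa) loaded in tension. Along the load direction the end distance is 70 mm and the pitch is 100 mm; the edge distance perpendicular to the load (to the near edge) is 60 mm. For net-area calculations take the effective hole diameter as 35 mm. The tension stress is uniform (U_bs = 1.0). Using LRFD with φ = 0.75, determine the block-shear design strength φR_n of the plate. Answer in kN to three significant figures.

159 kN

Shear plane L_v = 70 + 1·100 = 170 mm; A_gv = 170 × 5 = 850 mm².
A_nv = (170 − 1.5·35) × 5 = 587.5 mm².
A_nt = (60 − 0.5·35) × 5 = 212.5 mm².
0.6 F_u A_nv = 141 kN; 0.6 F_y A_gv = 127.5 kN → shear yielding governs the shear term.
R_n = 127.5 + 1.0 × 400 × 212.5 / 1000 = 212.5 kN.
Design strength φR_n = 0.75 × 212.5 = 159 kN.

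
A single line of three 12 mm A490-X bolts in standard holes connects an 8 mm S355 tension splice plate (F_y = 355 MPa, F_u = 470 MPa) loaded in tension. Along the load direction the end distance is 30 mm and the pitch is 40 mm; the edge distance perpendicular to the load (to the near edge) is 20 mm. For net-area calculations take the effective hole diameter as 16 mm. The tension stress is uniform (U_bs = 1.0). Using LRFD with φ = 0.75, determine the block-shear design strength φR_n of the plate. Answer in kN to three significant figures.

152 kN

Shear plane L_v = 30 + 2·40 = 110 mm; A_gv = 110 × 8 = 880 mm².
A_nv = (110 − 2.5·16) × 8 = 560 mm².
A_nt = (20 − 0.5·16) × 8 = 96 mm².
0.6 F_u A_nv = 157.9 kN; 0.6 F_y A_gv = 187.4 kN → shear rupture governs the shear term.
R_n = 157.9 + 1.0 × 470 × 96 / 1000 = 203 kN.
Design strength φR_n = 0.75 × 203 = 152 kN.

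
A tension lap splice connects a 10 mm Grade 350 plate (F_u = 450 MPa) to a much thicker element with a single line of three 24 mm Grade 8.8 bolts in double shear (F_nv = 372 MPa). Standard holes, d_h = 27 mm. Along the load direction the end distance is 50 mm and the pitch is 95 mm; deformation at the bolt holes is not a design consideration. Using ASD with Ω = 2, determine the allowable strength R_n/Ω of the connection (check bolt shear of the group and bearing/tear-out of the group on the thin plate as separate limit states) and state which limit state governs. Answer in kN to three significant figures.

Bolt shear: A_b = π·24²/4 = 452.4 mm²; R_n = 372 × 452.4 × 3 × 2 / 1000 = 1010 kN → 1010 / 2 = 505 kN.
Bearing (1.5 l_c t F_u ≤ 3.0 d t F_u): upper limit = 3.0·24·10·450 / 1000 = 324 kN.
  Edge l_c = 50 − 27/2 = 36.5 → r_n = 246.4 kN; interior l_c = 95 − 27 = 68 → r_n = 324 kN.
  R_n,bearing = 1·246.4 + 2·324 = 894.4 kN → 894.4 / 2 = 447 kN.
Bearing governs: 447 kN.

447 kN (bearing governs)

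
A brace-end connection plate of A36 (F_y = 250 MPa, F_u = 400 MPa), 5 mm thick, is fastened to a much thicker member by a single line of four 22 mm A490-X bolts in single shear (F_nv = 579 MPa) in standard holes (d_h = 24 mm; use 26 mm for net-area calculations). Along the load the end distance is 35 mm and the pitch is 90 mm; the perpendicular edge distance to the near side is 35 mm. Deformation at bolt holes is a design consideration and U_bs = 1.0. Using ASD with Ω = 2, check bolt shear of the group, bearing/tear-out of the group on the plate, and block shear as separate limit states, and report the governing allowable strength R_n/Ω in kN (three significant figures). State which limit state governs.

136 kN (block shear governs)

Bolt shear: A_b = π·22²/4 = 380.1 mm²; R_n = 579 × 380.1 × 4 × 1 / 1000 = 880.4 kN → 880.4 / 2 = 440 kN.
Bearing: edge l_c = 23, r_n = 55.2 kN; interior l_c = 66, r_n = 105.6 kN; R_n = 55.2 + 3·105.6 = 372 kN → 186 kN.
Block shear: A_gv = 1525, A_nv = 1070, A_nt = 110 mm²; R_n = min(0.6F_uA_nv, 0.6F_yA_gv) + U_bs·F_u·A_nt = 272.8 kN → 136 kN.
Block shear governs: 136 kN.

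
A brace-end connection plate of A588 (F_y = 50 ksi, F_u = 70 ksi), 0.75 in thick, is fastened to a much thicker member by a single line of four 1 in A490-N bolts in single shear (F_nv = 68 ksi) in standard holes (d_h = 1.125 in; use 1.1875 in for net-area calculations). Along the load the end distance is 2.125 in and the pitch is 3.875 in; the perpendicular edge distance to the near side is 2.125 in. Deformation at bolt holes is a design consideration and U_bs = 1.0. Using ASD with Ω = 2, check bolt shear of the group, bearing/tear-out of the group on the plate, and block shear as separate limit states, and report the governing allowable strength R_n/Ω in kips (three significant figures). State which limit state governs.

107 kips (bolt shear governs)

Bolt shear: A_b = π·1²/4 = 0.7854 in²; R_n = 68 × 0.7854 × 4 × 1 = 213.6 kips → 213.6 / 2 = 107 kips.
Bearing: edge l_c = 1.562, r_n = 98.44 kips; interior l_c = 2.75, r_n = 126 kips; R_n = 98.44 + 3·126 = 476.4 kips → 238 kips.
Block shear: A_gv = 10.31, A_nv = 7.195, A_nt = 1.148 in²; R_n = min(0.6F_uA_nv, 0.6F_yA_gv) + U_bs·F_u·A_nt = 382.6 kips → 191 kips.
Bolt shear governs: 107 kips.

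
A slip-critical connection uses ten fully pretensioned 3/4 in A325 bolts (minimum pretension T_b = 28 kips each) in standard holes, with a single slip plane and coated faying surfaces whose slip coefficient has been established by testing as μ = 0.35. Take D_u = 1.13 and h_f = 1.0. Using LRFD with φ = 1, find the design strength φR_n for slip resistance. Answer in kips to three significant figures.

R_n = μ · D_u · h_f · T_b · n_s · n_b = 0.35 × 1.13 × 1.0 × 28 × 1 × 10 = 110.7 kips.
Design strength φR_n = 1 × 110.7 = 111 kips.

111 kips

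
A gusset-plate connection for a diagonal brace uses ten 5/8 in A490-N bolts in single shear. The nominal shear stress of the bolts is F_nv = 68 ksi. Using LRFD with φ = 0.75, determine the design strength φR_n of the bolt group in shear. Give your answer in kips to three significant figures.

A_b = π × 0.625² / 4 = 0.3068 in².
R_n = F_nv · A_b · n · n_s = 68 × 0.3068 × 10 × 1 = 208.6 kips.
Design strength φR_n = 0.75 × 208.6 = 156 kips.

156 kips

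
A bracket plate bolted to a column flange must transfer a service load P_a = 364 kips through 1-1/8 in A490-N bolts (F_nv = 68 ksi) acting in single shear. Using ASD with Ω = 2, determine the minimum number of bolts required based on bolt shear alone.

11 bolts

A_b = π·1.125²/4 = 0.994 in².
Per-bolt allowable strength R_n/Ω = 68 × 0.994 × 1 / 2 = 33.8 kips.
n ≥ 364 / 33.8 = 10.77 → use 11 bolts.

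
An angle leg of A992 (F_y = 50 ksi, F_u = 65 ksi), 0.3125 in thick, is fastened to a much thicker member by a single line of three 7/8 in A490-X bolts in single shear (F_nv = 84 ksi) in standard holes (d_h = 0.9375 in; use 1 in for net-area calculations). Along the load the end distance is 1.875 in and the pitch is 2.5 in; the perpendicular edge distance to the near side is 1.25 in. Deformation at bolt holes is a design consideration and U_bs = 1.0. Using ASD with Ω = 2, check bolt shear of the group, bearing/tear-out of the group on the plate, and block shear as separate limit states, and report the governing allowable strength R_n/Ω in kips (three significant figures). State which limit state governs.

Bolt shear: A_b = π·0.875²/4 = 0.6013 in²; R_n = 84 × 0.6013 × 3 × 1 = 151.5 kips → 151.5 / 2 = 75.8 kips.
Bearing: edge l_c = 1.406, r_n = 34.28 kips; interior l_c = 1.562, r_n = 38.09 kips; R_n = 34.28 + 2·38.09 = 110.4 kips → 55.2 kips.
Block shear: A_gv = 2.148, A_nv = 1.367, A_nt = 0.2344 in²; R_n = min(0.6F_uA_nv, 0.6F_yA_gv) + U_bs·F_u·A_nt = 68.55 kips → 34.3 kips.
Block shear governs: 34.3 kips.

34.3 kips (block shear governs)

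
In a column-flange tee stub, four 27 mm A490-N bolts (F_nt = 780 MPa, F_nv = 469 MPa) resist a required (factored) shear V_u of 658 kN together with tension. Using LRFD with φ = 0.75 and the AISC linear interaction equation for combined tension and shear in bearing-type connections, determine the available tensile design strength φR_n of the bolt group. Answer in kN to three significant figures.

647 kN

A_b = π·27²/4 = 572.6 mm²; f_rv = 658 × 1000 / (4 × 572.6) = 287.3 MPa.
F'_nt = 1.3 F_nt − (F_nt / φF_nv) f_rv = 1.3·780 − (780/(0.75·469))·287.3 = 376.9 MPa, capped at F_nt → F'_nt = 376.9 MPa.
R_n = F'_nt · A_b · n = 376.9 × 572.6 × 4 / 1000 = 863.2 kN.
Design strength φR_n = 0.75 × 863.2 = 647 kN.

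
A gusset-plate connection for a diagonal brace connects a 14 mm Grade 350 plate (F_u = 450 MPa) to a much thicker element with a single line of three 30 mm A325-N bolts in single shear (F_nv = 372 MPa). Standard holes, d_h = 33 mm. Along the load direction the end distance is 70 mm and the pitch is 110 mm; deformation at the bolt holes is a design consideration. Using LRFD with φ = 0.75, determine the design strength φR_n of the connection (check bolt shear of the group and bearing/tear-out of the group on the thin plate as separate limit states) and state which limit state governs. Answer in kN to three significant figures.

592 kN (bolt shear governs)

Bolt shear: A_b = π·30²/4 = 706.9 mm²; R_n = 372 × 706.9 × 3 × 1 / 1000 = 788.9 kN → 0.75 × 788.9 = 592 kN.
Bearing (1.2 l_c t F_u ≤ 2.4 d t F_u): upper limit = 2.4·30·14·450 / 1000 = 453.6 kN.
  Edge l_c = 70 − 33/2 = 53.5 → r_n = 404.5 kN; interior l_c = 110 − 33 = 77 → r_n = 453.6 kN.
  R_n,bearing = 1·404.5 + 2·453.6 = 1312 kN → 0.75 × 1312 = 984 kN.
Bolt shear governs: 592 kN.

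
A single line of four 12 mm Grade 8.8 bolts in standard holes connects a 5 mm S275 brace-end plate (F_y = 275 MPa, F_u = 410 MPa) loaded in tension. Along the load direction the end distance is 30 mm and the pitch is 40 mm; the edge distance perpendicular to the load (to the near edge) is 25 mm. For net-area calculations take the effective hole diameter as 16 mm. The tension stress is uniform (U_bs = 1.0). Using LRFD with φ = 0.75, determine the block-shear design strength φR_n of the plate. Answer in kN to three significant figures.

113 kN

Shear plane L_v = 30 + 3·40 = 150 mm; A_gv = 150 × 5 = 750 mm².
A_nv = (150 − 3.5·16) × 5 = 470 mm².
A_nt = (25 − 0.5·16) × 5 = 85 mm².
0.6 F_u A_nv = 115.6 kN; 0.6 F_y A_gv = 123.8 kN → shear rupture governs the shear term.
R_n = 115.6 + 1.0 × 410 × 85 / 1000 = 150.5 kN.
Design strength φR_n = 0.75 × 150.5 = 113 kN.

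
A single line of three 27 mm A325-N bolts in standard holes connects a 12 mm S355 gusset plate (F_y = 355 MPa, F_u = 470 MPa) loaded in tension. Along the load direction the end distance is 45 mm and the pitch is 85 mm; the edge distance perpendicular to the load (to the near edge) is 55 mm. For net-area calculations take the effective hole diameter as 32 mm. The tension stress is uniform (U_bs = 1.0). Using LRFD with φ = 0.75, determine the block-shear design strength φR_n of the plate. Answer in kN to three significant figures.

508 kN

Shear plane L_v = 45 + 2·85 = 215 mm; A_gv = 215 × 12 = 2580 mm².
A_nv = (215 − 2.5·32) × 12 = 1620 mm².
A_nt = (55 − 0.5·32) × 12 = 468 mm².
0.6 F_u A_nv = 456.8 kN; 0.6 F_y A_gv = 549.5 kN → shear rupture governs the shear term.
R_n = 456.8 + 1.0 × 470 × 468 / 1000 = 676.8 kN.
Design strength φR_n = 0.75 × 676.8 = 508 kN.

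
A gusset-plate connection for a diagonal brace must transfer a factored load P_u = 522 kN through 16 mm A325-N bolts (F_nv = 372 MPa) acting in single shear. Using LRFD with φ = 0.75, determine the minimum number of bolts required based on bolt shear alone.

10 bolts

A_b = π·16²/4 = 201.1 mm².
Per-bolt design strength φR_n = 0.75 × 372 × 201.1 × 1 / 1000 = 56.1 kN.
n ≥ 522 / 56.1 = 9.305 → use 10 bolts.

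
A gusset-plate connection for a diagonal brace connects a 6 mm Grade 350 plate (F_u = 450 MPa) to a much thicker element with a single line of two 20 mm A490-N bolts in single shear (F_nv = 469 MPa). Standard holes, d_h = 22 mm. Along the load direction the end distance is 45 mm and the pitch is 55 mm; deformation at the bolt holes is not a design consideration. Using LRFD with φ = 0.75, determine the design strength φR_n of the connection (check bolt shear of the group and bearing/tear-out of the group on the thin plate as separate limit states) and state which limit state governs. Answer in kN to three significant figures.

204 kN (bearing governs)

Bolt shear: A_b = π·20²/4 = 314.2 mm²; R_n = 469 × 314.2 × 2 × 1 / 1000 = 294.7 kN → 0.75 × 294.7 = 221 kN.
Bearing (1.5 l_c t F_u ≤ 3.0 d t F_u): upper limit = 3.0·20·6·450 / 1000 = 162 kN.
  Edge l_c = 45 − 22/2 = 34 → r_n = 137.7 kN; interior l_c = 55 − 22 = 33 → r_n = 133.7 kN.
  R_n,bearing = 1·137.7 + 1·133.7 = 271.4 kN → 0.75 × 271.4 = 204 kN.
Bearing governs: 204 kN.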